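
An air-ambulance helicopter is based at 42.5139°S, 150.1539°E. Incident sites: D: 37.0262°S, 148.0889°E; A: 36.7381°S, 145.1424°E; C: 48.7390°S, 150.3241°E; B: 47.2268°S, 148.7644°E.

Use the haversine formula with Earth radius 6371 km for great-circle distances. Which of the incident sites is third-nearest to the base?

C

Distances from the base (42.5139°S, 150.1539°E):
B: 535.3 km
D: 635.2 km
C: 692.3 km
A: 772.1 km
The third-nearest is C at 692.3 km.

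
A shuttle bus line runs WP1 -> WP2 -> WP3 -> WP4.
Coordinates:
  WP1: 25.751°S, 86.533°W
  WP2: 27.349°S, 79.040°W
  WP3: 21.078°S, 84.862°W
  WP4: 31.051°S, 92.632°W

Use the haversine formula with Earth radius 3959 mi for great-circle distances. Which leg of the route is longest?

Leg distances:
WP1→WP2: 476.0 mi
WP2→WP3: 567.6 mi
WP3→WP4: 840.5 mi
The longest leg is WP3–WP4 at 840.5 mi.

WP3–WP4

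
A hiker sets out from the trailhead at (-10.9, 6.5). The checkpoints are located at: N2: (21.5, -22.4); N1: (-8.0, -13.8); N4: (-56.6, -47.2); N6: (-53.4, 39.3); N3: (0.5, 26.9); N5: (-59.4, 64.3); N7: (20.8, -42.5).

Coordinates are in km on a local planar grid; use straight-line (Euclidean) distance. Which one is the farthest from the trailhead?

Distances from the trailhead ((-10.9, 6.5)):
N5: 75.5 km
N4: 70.5 km
N7: 58.4 km
N6: 53.7 km
N2: 43.4 km
N3: 23.4 km
N1: 20.5 km
The farthest is N5 at 75.5 km.

N5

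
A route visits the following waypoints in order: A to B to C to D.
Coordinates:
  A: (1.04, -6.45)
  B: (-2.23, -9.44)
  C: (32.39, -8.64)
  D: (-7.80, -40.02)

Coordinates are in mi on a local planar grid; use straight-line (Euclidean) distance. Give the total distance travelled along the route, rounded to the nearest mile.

Leg distances:
A→B: 4.4 mi  (cumulative 4.4 mi)
B→C: 34.6 mi  (cumulative 39.1 mi)
C→D: 51.0 mi  (cumulative 90.0 mi)
Total route length ≈ 90 mi.

90 mi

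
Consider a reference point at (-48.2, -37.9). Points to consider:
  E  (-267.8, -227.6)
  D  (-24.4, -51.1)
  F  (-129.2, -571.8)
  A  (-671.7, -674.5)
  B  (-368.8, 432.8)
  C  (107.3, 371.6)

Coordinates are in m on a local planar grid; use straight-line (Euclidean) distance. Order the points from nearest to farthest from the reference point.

D, E, C, F, B, A

Distance from the reference point at (-48.2, -37.9) to each:
D (-24.4, -51.1): 27.2 m
E (-267.8, -227.6): 290.2 m
C (107.3, 371.6): 438.0 m
F (-129.2, -571.8): 540.0 m
B (-368.8, 432.8): 569.5 m
A (-671.7, -674.5): 891.1 m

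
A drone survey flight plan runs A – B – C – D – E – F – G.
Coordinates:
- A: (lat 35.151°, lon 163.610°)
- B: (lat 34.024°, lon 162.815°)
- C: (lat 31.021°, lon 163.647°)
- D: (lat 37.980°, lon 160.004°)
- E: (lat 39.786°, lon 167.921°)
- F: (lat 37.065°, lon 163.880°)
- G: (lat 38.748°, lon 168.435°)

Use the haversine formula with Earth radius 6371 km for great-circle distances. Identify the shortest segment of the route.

Leg distances:
A→B: 144.9 km
B→C: 342.9 km
C→D: 842.5 km
D→E: 713.8 km
E→F: 464.1 km
F→G: 441.2 km
The shortest leg is A–B at 144.9 km.

A–B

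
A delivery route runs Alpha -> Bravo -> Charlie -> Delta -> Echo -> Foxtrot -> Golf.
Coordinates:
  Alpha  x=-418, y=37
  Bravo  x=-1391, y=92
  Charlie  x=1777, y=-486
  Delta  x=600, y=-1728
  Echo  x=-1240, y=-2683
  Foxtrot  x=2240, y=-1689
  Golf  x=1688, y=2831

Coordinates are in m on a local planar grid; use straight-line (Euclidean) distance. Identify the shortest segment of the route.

Alpha–Bravo

Leg distances:
Alpha→Bravo: 974.6 m
Bravo→Charlie: 3220.3 m
Charlie→Delta: 1711.1 m
Delta→Echo: 2073.1 m
Echo→Foxtrot: 3619.2 m
Foxtrot→Golf: 4553.6 m
The shortest leg is Alpha–Bravo at 974.6 m.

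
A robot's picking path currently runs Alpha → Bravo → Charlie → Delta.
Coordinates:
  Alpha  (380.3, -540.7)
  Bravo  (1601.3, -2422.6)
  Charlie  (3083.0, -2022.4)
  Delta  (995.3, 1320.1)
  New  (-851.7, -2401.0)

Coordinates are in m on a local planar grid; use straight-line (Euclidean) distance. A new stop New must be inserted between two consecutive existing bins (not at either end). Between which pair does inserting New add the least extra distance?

Added distance for inserting New between each consecutive pair:
Alpha–Bravo: 2441.1 m
Bravo–Charlie: 4871.2 m
Charlie–Delta: 4166.2 m
Smallest added distance is 2441.1 m, inserting between Alpha and Bravo.

between Alpha and Bravo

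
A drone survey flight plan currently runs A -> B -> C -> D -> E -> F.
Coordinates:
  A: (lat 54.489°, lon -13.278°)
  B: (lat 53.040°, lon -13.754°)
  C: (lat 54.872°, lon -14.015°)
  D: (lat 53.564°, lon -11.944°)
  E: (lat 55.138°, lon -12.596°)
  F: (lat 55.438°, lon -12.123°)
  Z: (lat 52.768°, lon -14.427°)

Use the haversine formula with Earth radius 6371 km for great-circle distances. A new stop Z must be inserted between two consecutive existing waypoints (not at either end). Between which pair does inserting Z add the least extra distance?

between B and C

Added distance for inserting Z between each consecutive pair:
A–B: 96.0 km
B–C: 85.4 km
C–D: 225.0 km
D–E: 297.1 km
E–F: 577.3 km
Smallest added distance is 85.4 km, inserting between B and C.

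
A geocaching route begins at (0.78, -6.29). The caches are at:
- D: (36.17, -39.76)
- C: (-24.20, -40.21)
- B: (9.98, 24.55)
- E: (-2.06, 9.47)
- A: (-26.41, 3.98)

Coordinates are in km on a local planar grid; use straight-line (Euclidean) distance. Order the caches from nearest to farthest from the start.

E, A, B, C, D

Computing each straight-line distance from (0.78, -6.29):
E (-2.06, 9.47): 16.0 km
A (-26.41, 3.98): 29.1 km
B (9.98, 24.55): 32.2 km
C (-24.20, -40.21): 42.1 km
D (36.17, -39.76): 48.7 km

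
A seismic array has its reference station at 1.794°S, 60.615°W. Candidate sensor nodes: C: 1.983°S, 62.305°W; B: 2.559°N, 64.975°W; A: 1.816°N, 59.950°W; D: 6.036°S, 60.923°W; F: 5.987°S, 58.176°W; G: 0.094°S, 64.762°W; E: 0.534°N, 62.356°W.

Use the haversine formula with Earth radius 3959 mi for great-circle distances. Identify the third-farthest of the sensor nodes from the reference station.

G

Distance to each, sorted:
B: 425.7 mi
F: 335.0 mi
G: 309.6 mi
D: 293.9 mi
A: 253.6 mi
E: 200.9 mi
C: 117.4 mi
The third-farthest is G at 309.6 mi.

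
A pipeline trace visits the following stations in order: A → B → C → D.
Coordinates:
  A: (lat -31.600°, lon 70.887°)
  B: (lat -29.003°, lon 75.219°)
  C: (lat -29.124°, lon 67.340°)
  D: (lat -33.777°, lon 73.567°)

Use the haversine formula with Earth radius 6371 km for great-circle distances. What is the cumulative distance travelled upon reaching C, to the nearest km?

1272 km

Leg distances:
A→B: 506.2 km  (cumulative 506.2 km)
B→C: 765.8 km  (cumulative 1272.0 km)
Cumulative distance at C ≈ 1272 km.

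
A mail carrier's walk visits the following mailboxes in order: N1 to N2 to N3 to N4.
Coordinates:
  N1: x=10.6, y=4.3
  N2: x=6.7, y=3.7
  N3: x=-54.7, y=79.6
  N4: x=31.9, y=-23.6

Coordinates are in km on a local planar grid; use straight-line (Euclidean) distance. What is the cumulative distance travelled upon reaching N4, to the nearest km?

Leg distances:
N1→N2: 3.9 km  (cumulative 3.9 km)
N2→N3: 97.6 km  (cumulative 101.6 km)
N3→N4: 134.7 km  (cumulative 236.3 km)
Cumulative distance at N4 ≈ 236 km.

236 km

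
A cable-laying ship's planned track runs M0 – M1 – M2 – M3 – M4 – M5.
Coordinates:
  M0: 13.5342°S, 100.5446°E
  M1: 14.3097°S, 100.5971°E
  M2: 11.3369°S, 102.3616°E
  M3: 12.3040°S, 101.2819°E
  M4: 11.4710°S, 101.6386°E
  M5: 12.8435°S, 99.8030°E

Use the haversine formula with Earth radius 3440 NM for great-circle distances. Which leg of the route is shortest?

Leg distances:
M0→M1: 46.7 NM
M1→M2: 206.2 NM
M2→M3: 86.0 NM
M3→M4: 54.2 NM
M4→M5: 135.6 NM
The shortest leg is M0–M1 at 46.7 NM.

M0–M1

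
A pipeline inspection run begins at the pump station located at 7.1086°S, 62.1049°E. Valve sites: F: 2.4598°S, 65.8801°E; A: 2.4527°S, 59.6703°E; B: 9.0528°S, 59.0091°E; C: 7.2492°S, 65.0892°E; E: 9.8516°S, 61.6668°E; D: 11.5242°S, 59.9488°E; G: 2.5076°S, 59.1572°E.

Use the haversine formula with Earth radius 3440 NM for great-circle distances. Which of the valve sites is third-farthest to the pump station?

A

Distances from the pump station (7.1086°S, 62.1049°E):
F: 359.0 NM
G: 327.7 NM
A: 315.2 NM
D: 294.3 NM
B: 217.9 NM
C: 178.0 NM
E: 166.7 NM
The third-farthest is A at 315.2 NM.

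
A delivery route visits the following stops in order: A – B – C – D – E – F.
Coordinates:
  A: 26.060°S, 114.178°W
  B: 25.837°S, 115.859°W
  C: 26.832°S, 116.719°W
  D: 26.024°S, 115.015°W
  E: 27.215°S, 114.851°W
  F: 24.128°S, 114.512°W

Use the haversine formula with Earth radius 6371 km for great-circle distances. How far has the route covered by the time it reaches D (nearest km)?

Leg distances:
A→B: 169.9 km  (cumulative 169.9 km)
B→C: 139.9 km  (cumulative 309.8 km)
C→D: 192.0 km  (cumulative 501.8 km)
Cumulative distance at D ≈ 502 km.

502 km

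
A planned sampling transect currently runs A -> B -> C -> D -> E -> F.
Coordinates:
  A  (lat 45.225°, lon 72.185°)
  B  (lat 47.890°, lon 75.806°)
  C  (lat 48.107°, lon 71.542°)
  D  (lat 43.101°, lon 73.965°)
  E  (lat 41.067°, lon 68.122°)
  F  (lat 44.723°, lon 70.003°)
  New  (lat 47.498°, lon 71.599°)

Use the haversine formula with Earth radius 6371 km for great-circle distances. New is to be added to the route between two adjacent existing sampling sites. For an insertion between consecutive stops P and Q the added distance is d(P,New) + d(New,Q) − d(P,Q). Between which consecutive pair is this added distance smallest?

Added distance for inserting New between each consecutive pair:
A–B: 169.1 km
B–C: 67.5 km
C–D: 2.9 km
D–E: 756.9 km
E–F: 664.3 km
Smallest added distance is 2.9 km, inserting between C and D.

between C and D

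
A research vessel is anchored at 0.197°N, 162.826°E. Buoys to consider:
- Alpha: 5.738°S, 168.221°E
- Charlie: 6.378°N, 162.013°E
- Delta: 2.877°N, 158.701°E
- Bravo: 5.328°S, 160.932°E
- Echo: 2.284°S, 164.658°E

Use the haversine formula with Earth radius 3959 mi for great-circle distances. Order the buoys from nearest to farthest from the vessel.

Echo, Delta, Bravo, Charlie, Alpha

Distances from the vessel:
Echo 2.284°S, 164.658°E: 213.1 mi
Delta 2.877°N, 158.701°E: 339.8 mi
Bravo 5.328°S, 160.932°E: 403.5 mi
Charlie 6.378°N, 162.013°E: 430.8 mi
Alpha 5.738°S, 168.221°E: 553.8 mi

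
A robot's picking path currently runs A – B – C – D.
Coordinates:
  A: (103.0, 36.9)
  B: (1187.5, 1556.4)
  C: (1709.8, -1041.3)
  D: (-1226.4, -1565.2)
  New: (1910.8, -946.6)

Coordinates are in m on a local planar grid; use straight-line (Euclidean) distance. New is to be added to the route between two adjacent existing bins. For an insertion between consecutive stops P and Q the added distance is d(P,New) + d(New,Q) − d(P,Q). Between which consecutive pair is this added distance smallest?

between B and C

Added distance for inserting New between each consecutive pair:
A–B: 2796.6 m
B–C: 177.9 m
C–D: 437.2 m
Smallest added distance is 177.9 m, inserting between B and C.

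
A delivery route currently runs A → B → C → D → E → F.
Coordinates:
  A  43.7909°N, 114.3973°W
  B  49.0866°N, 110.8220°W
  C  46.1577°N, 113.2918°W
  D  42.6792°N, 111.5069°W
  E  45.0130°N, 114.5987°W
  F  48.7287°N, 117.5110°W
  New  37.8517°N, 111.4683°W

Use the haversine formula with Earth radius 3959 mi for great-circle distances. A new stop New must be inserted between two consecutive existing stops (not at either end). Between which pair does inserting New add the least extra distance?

between D and E

Added distance for inserting New between each consecutive pair:
A–B: 811.5 mi
B–C: 1125.7 mi
C–D: 659.1 mi
D–E: 631.2 mi
E–F: 1039.4 mi
Smallest added distance is 631.2 mi, inserting between D and E.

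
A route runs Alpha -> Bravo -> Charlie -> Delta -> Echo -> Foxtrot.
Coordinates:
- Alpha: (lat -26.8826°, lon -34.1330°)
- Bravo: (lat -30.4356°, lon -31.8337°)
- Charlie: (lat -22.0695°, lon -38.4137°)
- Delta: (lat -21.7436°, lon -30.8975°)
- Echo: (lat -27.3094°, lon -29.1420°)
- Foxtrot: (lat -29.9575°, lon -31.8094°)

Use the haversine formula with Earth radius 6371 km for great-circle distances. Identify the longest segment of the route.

Leg distances:
Alpha→Bravo: 454.3 km
Bravo→Charlie: 1137.8 km
Charlie→Delta: 776.2 km
Delta→Echo: 643.8 km
Echo→Foxtrot: 393.0 km
The longest leg is Bravo–Charlie at 1137.8 km.

Bravo–Charlie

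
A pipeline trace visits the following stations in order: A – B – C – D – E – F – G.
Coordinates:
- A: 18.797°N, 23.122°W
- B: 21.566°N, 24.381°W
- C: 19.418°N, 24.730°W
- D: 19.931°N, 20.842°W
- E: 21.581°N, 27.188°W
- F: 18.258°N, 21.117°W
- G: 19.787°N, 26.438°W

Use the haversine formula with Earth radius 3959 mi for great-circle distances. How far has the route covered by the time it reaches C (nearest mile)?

358 mi

Leg distances:
A→B: 208.0 mi  (cumulative 208.0 mi)
B→C: 150.1 mi  (cumulative 358.2 mi)
Cumulative distance at C ≈ 358 mi.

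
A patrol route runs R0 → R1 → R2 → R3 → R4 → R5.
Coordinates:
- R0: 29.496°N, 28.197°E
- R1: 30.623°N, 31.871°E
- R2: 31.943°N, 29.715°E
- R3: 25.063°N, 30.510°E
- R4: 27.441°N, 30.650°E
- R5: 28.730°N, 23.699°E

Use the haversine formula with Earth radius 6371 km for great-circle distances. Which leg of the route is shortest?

Leg distances:
R0→R1: 375.1 km
R1→R2: 252.0 km
R2→R3: 768.9 km
R3→R4: 264.8 km
R4→R5: 696.7 km
The shortest leg is R1–R2 at 252.0 km.

R1–R2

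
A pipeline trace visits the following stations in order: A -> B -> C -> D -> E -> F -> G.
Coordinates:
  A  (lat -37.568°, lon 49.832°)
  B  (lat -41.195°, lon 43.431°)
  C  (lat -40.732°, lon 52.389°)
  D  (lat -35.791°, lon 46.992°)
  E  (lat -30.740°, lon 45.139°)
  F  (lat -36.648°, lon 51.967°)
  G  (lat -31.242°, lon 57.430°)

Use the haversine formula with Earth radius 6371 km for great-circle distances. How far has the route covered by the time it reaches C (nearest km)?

Leg distances:
A→B: 681.8 km  (cumulative 681.8 km)
B→C: 753.6 km  (cumulative 1435.4 km)
Cumulative distance at C ≈ 1435 km.

1435 km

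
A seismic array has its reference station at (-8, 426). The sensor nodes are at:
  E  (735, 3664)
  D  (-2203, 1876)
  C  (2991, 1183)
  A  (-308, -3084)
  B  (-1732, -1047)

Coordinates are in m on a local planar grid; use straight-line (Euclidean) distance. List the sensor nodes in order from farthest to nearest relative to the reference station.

Computing each straight-line distance from (-8, 426):
A (-308, -3084): 3522.8 m
E (735, 3664): 3322.2 m
C (2991, 1183): 3093.1 m
D (-2203, 1876): 2630.7 m
B (-1732, -1047): 2267.6 m

A, E, C, D, B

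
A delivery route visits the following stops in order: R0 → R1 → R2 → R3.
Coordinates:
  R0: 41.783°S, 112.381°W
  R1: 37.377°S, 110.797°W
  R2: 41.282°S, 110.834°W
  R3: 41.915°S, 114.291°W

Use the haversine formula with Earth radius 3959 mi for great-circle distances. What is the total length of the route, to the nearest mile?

770 mi

Leg distances:
R0→R1: 315.9 mi  (cumulative 315.9 mi)
R1→R2: 269.8 mi  (cumulative 585.7 mi)
R2→R3: 183.9 mi  (cumulative 769.6 mi)
Total route length ≈ 770 mi.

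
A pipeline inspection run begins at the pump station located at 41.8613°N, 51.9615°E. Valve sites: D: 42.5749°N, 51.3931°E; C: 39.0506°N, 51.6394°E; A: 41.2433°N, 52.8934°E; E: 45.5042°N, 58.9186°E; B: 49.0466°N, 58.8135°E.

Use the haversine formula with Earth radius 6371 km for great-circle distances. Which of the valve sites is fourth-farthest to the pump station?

Distances from the pump station (41.8613°N, 51.9615°E):
B: 960.4 km
E: 690.3 km
C: 313.7 km
A: 103.6 km
D: 92.1 km
The fourth-farthest is A at 103.6 km.

A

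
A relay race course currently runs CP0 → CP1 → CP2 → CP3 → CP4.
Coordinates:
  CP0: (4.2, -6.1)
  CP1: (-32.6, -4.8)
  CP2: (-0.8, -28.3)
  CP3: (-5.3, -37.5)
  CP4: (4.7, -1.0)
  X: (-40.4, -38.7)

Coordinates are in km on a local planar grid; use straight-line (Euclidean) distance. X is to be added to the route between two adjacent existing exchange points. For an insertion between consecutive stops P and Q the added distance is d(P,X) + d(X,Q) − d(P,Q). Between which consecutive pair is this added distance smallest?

Added distance for inserting X between each consecutive pair:
CP0–CP1: 53.2 km
CP1–CP2: 36.2 km
CP2–CP3: 65.8 km
CP3–CP4: 56.1 km
Smallest added distance is 36.2 km, inserting between CP1 and CP2.

between CP1 and CP2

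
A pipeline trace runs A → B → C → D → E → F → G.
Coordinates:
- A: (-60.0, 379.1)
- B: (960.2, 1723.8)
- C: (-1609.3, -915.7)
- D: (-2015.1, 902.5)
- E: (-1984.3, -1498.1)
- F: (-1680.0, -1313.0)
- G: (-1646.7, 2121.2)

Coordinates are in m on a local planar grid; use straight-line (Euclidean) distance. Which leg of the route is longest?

Leg distances:
A→B: 1687.9 m
B→C: 3683.7 m
C→D: 1862.9 m
D→E: 2400.8 m
E→F: 356.2 m
F→G: 3434.4 m
The longest leg is B–C at 3683.7 m.

B–C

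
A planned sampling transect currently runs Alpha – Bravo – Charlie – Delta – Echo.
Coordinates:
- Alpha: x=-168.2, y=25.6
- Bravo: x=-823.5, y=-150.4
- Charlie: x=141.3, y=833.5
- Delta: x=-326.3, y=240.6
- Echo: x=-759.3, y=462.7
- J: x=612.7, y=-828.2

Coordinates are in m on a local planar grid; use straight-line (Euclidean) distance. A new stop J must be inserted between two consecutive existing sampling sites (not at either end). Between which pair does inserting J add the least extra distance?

between Bravo and Charlie

Added distance for inserting J between each consecutive pair:
Alpha–Bravo: 2066.6 m
Bravo–Charlie: 1937.4 m
Charlie–Delta: 2394.9 m
Delta–Echo: 2819.9 m
Smallest added distance is 1937.4 m, inserting between Bravo and Charlie.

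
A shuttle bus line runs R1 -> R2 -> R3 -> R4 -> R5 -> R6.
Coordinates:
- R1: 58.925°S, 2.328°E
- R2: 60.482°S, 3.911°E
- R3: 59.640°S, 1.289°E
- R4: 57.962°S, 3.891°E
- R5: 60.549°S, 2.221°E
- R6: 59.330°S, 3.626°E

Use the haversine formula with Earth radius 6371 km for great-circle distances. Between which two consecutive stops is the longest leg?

Leg distances:
R1→R2: 194.6 km
R2→R3: 173.0 km
R3→R4: 239.3 km
R4→R5: 302.9 km
R5→R6: 156.5 km
The longest leg is R4–R5 at 302.9 km.

R4–R5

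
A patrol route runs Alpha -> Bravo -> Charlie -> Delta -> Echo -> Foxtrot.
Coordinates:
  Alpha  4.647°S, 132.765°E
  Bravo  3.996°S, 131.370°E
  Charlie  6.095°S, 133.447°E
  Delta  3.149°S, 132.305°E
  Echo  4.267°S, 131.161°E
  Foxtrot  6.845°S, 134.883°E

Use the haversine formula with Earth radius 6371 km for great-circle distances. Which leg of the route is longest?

Leg distances:
Alpha→Bravo: 170.8 km
Bravo→Charlie: 327.7 km
Charlie→Delta: 351.2 km
Delta→Echo: 177.7 km
Echo→Foxtrot: 501.8 km
The longest leg is Echo–Foxtrot at 501.8 km.

Echo–Foxtrot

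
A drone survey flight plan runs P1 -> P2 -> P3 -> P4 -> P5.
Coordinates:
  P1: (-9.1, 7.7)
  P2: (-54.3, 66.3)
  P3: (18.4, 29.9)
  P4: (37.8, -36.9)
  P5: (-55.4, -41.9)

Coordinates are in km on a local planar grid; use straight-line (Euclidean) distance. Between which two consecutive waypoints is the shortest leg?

Leg distances:
P1→P2: 74.0 km
P2→P3: 81.3 km
P3→P4: 69.6 km
P4→P5: 93.3 km
The shortest leg is P3–P4 at 69.6 km.

P3–P4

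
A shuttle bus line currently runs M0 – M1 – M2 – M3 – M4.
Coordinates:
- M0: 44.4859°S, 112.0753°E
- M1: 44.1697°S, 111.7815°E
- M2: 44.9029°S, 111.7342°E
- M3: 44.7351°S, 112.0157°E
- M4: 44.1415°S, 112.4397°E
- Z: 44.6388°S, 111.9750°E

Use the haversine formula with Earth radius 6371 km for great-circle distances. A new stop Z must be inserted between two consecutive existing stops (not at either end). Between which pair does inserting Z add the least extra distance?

Added distance for inserting Z between each consecutive pair:
M0–M1: 30.9 km
M1–M2: 7.7 km
M2–M3: 17.2 km
M3–M4: 3.6 km
Smallest added distance is 3.6 km, inserting between M3 and M4.

between M3 and M4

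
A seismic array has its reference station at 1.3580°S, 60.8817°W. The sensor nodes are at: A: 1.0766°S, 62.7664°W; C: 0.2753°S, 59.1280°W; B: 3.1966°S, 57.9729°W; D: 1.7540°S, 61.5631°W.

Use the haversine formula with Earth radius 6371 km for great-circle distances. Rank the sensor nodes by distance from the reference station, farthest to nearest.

Distances from the reference station:
B 3.1966°S, 57.9729°W: 382.4 km
C 0.2753°S, 59.1280°W: 229.2 km
A 1.0766°S, 62.7664°W: 211.8 km
D 1.7540°S, 61.5631°W: 87.6 km

B, C, A, D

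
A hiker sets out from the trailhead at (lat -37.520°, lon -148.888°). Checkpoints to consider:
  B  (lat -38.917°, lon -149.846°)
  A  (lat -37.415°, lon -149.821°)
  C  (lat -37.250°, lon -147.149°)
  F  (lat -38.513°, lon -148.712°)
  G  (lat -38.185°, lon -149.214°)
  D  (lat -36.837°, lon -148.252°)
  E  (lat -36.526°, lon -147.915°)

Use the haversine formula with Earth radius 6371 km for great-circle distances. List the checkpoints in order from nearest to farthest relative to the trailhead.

G, A, D, F, E, C, B

Distance from the trailhead at (lat -37.520°, lon -148.888°) to each:
G (lat -38.185°, lon -149.214°): 79.3 km
A (lat -37.415°, lon -149.821°): 83.2 km
D (lat -36.837°, lon -148.252°): 94.6 km
F (lat -38.513°, lon -148.712°): 111.5 km
E (lat -36.526°, lon -147.915°): 140.3 km
C (lat -37.250°, lon -147.149°): 156.5 km
B (lat -38.917°, lon -149.846°): 176.4 km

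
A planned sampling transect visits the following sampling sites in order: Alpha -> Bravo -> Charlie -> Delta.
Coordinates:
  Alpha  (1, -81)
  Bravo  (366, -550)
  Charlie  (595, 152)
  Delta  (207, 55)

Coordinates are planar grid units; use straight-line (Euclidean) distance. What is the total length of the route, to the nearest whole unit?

1733

Leg distances:
Alpha→Bravo: 594.3  (cumulative 594.3)
Bravo→Charlie: 738.4  (cumulative 1332.7)
Charlie→Delta: 399.9  (cumulative 1732.6)
Total route length ≈ 1733.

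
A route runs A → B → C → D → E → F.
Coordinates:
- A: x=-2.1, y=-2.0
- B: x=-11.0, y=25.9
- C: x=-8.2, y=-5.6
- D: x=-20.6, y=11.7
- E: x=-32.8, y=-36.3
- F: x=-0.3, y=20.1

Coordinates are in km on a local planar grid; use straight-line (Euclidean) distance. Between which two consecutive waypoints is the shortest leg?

C–D

Leg distances:
A→B: 29.3 km
B→C: 31.6 km
C→D: 21.3 km
D→E: 49.5 km
E→F: 65.1 km
The shortest leg is C–D at 21.3 km.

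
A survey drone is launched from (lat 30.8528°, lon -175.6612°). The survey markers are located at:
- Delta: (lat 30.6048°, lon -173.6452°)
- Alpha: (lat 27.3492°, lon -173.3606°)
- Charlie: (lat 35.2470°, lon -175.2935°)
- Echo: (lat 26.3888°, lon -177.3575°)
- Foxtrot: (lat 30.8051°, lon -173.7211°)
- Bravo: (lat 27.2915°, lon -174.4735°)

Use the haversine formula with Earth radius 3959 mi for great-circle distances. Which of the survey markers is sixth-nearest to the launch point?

Distance to each, sorted:
Foxtrot: 115.2 mi
Delta: 121.0 mi
Bravo: 256.3 mi
Alpha: 279.1 mi
Charlie: 304.4 mi
Echo: 325.1 mi
The sixth-nearest is Echo at 325.1 mi.

Echo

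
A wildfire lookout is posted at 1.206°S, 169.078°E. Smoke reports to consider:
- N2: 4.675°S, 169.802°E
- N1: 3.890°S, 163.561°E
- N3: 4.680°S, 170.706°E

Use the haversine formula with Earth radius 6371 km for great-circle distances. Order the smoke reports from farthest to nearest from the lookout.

N1, N3, N2

Distance from the lookout at 1.206°S, 169.078°E to each:
N1 3.890°S, 163.561°E: 681.6 km
N3 4.680°S, 170.706°E: 426.5 km
N2 4.675°S, 169.802°E: 394.0 km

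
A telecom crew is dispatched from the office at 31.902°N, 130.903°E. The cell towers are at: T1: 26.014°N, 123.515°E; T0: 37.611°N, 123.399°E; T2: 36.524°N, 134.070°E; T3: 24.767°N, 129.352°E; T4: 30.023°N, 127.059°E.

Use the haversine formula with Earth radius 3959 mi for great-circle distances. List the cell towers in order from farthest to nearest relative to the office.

T1, T0, T3, T2, T4

Distances from the office:
T1 26.014°N, 123.515°E: 603.9 mi
T0 37.611°N, 123.399°E: 580.2 mi
T3 24.767°N, 129.352°E: 501.9 mi
T2 36.524°N, 134.070°E: 367.0 mi
T4 30.023°N, 127.059°E: 262.1 mi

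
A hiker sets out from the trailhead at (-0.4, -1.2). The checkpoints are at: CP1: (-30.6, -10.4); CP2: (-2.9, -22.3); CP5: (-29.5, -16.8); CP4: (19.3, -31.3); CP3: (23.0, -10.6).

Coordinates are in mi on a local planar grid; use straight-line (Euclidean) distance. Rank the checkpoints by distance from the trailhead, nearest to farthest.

Computing each straight-line distance from (-0.4, -1.2):
CP2 (-2.9, -22.3): 21.2 mi
CP3 (23.0, -10.6): 25.2 mi
CP1 (-30.6, -10.4): 31.6 mi
CP5 (-29.5, -16.8): 33.0 mi
CP4 (19.3, -31.3): 36.0 mi

CP2, CP3, CP1, CP5, CP4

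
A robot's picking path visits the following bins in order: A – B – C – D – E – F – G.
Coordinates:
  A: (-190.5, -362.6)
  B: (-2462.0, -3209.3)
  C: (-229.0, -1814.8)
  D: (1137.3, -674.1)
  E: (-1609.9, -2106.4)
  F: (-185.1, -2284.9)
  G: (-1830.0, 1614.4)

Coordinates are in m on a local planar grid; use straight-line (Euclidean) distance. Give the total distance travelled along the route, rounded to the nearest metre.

16821 m

Leg distances:
A→B: 3641.9 m  (cumulative 3641.9 m)
B→C: 2632.7 m  (cumulative 6274.6 m)
C→D: 1779.9 m  (cumulative 8054.4 m)
D→E: 3098.2 m  (cumulative 11152.6 m)
E→F: 1435.9 m  (cumulative 12588.5 m)
F→G: 4232.0 m  (cumulative 16820.6 m)
Total route length ≈ 16821 m.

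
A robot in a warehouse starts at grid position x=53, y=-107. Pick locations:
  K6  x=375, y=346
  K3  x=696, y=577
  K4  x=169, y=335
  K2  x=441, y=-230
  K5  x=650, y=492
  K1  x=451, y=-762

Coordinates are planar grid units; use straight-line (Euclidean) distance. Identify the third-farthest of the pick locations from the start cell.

Distances from the start cell (x=53, y=-107):
K3: 938.8
K5: 845.7
K1: 766.4
K6: 555.8
K4: 457.0
K2: 407.0
The third-farthest is K1 at 766.4.

K1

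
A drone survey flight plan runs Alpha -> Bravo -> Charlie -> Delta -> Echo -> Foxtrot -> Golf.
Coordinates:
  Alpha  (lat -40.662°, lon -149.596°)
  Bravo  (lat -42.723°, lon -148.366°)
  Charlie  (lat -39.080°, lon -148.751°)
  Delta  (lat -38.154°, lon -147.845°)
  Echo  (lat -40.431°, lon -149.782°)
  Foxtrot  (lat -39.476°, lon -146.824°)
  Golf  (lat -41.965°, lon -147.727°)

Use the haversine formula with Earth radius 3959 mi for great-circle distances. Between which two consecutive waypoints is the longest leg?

Leg distances:
Alpha→Bravo: 155.9 mi
Bravo→Charlie: 252.5 mi
Charlie→Delta: 80.5 mi
Delta→Echo: 188.4 mi
Echo→Foxtrot: 170.0 mi
Foxtrot→Golf: 178.4 mi
The longest leg is Bravo–Charlie at 252.5 mi.

Bravo–Charlie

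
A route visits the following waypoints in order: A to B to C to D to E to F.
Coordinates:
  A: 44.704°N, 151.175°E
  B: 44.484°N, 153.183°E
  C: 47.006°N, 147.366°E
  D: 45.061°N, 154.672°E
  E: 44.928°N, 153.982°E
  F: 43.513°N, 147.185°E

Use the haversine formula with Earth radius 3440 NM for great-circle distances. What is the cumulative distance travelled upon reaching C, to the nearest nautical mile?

Leg distances:
A→B: 86.9 NM  (cumulative 86.9 NM)
B→C: 286.8 NM  (cumulative 373.7 NM)
Cumulative distance at C ≈ 374 NM.

374 NM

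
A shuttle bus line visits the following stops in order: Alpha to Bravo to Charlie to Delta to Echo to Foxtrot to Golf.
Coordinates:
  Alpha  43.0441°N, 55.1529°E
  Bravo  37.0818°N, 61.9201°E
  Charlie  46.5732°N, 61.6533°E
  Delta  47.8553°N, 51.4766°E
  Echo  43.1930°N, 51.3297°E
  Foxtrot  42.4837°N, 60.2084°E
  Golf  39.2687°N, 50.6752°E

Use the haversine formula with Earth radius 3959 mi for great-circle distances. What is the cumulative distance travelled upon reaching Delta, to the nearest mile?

Leg distances:
Alpha→Bravo: 545.3 mi  (cumulative 545.3 mi)
Bravo→Charlie: 656.0 mi  (cumulative 1201.3 mi)
Charlie→Delta: 485.4 mi  (cumulative 1686.7 mi)
Cumulative distance at Delta ≈ 1687 mi.

1687 mi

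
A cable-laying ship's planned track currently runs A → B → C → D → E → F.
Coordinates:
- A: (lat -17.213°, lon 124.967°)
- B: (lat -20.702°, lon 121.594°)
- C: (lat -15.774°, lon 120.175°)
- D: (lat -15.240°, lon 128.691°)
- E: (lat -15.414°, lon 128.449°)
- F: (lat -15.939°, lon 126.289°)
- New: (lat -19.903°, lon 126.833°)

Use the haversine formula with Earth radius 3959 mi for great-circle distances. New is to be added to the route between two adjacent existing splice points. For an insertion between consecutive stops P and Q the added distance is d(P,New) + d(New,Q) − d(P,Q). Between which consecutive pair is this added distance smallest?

between A and B

Added distance for inserting New between each consecutive pair:
A–B: 239.8 mi
B–C: 513.5 mi
C–D: 299.0 mi
D–E: 652.4 mi
E–F: 455.9 mi
Smallest added distance is 239.8 mi, inserting between A and B.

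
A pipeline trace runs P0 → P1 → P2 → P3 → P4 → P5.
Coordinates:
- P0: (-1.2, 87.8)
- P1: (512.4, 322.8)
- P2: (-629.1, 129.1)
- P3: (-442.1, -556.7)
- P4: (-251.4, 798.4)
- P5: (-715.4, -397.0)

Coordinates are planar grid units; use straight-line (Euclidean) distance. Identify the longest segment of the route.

Leg distances:
P0→P1: 564.8
P1→P2: 1157.8
P2→P3: 710.8
P3→P4: 1368.5
P4→P5: 1282.3
The longest leg is P3–P4 at 1368.5.

P3–P4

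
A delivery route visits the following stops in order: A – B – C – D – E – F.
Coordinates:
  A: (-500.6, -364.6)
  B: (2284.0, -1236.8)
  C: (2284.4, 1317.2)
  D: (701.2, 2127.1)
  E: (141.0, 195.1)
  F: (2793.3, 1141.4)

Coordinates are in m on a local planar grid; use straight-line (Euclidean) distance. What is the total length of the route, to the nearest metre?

Leg distances:
A→B: 2918.0 m  (cumulative 2918.0 m)
B→C: 2554.0 m  (cumulative 5472.0 m)
C→D: 1778.3 m  (cumulative 7250.3 m)
D→E: 2011.6 m  (cumulative 9261.9 m)
E→F: 2816.1 m  (cumulative 12078.0 m)
Total route length ≈ 12078 m.

12078 m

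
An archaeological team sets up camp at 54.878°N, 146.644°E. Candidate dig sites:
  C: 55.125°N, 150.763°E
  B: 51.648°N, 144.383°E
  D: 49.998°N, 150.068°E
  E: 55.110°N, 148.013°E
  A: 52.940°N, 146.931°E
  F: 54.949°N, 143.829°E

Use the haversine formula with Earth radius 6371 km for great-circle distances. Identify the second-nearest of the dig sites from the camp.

F

Distance to each, sorted:
E: 91.1 km
F: 180.1 km
A: 216.3 km
C: 264.1 km
B: 389.3 km
D: 590.0 km
The second-nearest is F at 180.1 km.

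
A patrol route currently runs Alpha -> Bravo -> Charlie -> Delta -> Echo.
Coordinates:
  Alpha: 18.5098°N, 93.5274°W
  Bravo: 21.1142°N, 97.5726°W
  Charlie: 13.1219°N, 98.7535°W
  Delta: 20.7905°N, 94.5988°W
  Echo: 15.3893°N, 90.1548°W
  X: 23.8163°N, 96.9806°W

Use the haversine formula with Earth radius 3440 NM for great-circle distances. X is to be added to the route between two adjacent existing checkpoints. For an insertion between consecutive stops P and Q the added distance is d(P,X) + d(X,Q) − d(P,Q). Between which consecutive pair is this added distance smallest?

between Alpha and Bravo

Added distance for inserting X between each consecutive pair:
Alpha–Bravo: 261.3 NM
Bravo–Charlie: 330.9 NM
Charlie–Delta: 356.2 NM
Delta–Echo: 449.2 NM
Smallest added distance is 261.3 NM, inserting between Alpha and Bravo.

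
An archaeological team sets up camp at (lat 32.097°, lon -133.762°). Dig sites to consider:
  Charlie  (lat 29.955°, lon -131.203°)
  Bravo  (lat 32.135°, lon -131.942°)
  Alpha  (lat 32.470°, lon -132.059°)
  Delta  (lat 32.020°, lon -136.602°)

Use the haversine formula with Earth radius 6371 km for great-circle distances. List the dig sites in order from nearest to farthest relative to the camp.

Alpha, Bravo, Delta, Charlie

Distances from the camp:
Alpha (lat 32.470°, lon -132.059°): 165.4 km
Bravo (lat 32.135°, lon -131.942°): 171.5 km
Delta (lat 32.020°, lon -136.602°): 267.8 km
Charlie (lat 29.955°, lon -131.203°): 340.8 km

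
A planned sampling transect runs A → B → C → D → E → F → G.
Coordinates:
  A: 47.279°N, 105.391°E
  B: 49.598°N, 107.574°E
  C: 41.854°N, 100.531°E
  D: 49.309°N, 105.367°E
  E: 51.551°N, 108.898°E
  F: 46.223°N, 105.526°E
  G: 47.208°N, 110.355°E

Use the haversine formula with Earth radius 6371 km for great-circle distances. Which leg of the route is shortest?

A–B

Leg distances:
A→B: 304.0 km
B→C: 1019.0 km
C→D: 909.9 km
D→E: 353.1 km
E→F: 641.5 km
F→G: 384.0 km
The shortest leg is A–B at 304.0 km.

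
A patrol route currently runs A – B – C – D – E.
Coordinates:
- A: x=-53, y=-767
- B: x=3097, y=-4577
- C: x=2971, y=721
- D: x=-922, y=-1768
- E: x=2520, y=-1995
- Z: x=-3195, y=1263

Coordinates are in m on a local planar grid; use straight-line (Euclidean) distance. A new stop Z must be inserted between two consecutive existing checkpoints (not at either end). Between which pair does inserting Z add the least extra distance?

Added distance for inserting Z between each consecutive pair:
A–B: 7381.8 m
B–C: 9474.8 m
C–D: 5357.7 m
D–E: 6917.6 m
Smallest added distance is 5357.7 m, inserting between C and D.

between C and D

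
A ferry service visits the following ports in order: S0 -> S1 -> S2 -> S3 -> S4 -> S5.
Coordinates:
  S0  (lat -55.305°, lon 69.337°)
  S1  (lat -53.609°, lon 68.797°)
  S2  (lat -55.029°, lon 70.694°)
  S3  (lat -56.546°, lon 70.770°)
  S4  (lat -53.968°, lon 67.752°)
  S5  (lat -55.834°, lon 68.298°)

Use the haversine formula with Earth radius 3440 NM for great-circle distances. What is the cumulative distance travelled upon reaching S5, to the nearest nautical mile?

602 NM

Leg distances:
S0→S1: 103.6 NM  (cumulative 103.6 NM)
S1→S2: 108.1 NM  (cumulative 211.6 NM)
S2→S3: 91.1 NM  (cumulative 302.7 NM)
S3→S4: 186.0 NM  (cumulative 488.8 NM)
S4→S5: 113.6 NM  (cumulative 602.4 NM)
Cumulative distance at S5 ≈ 602 NM.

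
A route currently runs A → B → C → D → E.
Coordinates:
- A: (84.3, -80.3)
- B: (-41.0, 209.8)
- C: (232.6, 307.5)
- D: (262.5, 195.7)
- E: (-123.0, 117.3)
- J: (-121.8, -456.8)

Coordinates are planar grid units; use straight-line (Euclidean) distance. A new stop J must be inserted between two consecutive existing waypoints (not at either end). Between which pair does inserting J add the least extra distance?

Added distance for inserting J between each consecutive pair:
A–B: 784.7
B–C: 1223.4
C–D: 1484.0
D–E: 938.0
Smallest added distance is 784.7, inserting between A and B.

between A and B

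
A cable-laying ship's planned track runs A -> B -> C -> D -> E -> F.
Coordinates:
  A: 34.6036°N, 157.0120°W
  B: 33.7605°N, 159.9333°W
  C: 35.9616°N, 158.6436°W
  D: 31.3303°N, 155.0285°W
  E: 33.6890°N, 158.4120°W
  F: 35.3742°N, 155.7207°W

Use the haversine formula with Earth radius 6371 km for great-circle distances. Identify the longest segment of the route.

Leg distances:
A→B: 284.6 km
B→C: 271.6 km
C→D: 614.0 km
D→E: 411.6 km
E→F: 309.6 km
The longest leg is C–D at 614.0 km.

C–D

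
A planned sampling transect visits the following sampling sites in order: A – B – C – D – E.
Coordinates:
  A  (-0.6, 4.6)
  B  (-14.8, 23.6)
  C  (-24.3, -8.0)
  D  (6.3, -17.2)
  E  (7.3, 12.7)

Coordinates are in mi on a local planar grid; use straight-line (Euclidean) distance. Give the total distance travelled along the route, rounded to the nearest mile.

119 mi

Leg distances:
A→B: 23.7 mi  (cumulative 23.7 mi)
B→C: 33.0 mi  (cumulative 56.7 mi)
C→D: 32.0 mi  (cumulative 88.7 mi)
D→E: 29.9 mi  (cumulative 118.6 mi)
Total route length ≈ 119 mi.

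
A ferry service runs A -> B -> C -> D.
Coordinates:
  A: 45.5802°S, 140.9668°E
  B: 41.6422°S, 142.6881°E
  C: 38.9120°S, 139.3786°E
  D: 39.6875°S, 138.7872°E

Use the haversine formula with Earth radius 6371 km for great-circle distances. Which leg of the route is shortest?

C–D

Leg distances:
A→B: 459.3 km
B→C: 413.4 km
C→D: 100.1 km
The shortest leg is C–D at 100.1 km.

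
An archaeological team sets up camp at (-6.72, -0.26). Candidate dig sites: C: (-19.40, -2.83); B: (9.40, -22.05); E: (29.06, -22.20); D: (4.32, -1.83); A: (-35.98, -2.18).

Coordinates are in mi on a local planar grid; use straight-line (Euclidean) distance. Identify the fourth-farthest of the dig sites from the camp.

C

Distance to each, sorted:
E: 42.0 mi
A: 29.3 mi
B: 27.1 mi
C: 12.9 mi
D: 11.2 mi
The fourth-farthest is C at 12.9 mi.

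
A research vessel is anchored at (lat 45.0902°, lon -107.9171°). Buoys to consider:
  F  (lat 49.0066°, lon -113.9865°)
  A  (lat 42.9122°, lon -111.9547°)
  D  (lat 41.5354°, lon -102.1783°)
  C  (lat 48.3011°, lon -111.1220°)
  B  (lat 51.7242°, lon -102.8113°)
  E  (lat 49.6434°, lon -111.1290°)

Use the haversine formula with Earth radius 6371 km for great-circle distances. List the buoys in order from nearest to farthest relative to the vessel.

Computing each great-circle distance from (lat 45.0902°, lon -107.9171°):
A (lat 42.9122°, lon -111.9547°): 403.6 km
C (lat 48.3011°, lon -111.1220°): 432.6 km
E (lat 49.6434°, lon -111.1290°): 561.0 km
D (lat 41.5354°, lon -102.1783°): 609.5 km
F (lat 49.0066°, lon -113.9865°): 633.0 km
B (lat 51.7242°, lon -102.8113°): 827.9 km

A, C, E, D, F, B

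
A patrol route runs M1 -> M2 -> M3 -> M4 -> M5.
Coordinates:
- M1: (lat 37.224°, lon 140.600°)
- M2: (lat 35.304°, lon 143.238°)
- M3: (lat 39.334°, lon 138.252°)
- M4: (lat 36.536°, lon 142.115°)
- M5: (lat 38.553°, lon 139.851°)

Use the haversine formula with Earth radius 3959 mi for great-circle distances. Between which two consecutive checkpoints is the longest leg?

M2–M3

Leg distances:
M1→M2: 198.0 mi
M2→M3: 390.5 mi
M3→M4: 285.8 mi
M4→M5: 186.6 mi
The longest leg is M2–M3 at 390.5 mi.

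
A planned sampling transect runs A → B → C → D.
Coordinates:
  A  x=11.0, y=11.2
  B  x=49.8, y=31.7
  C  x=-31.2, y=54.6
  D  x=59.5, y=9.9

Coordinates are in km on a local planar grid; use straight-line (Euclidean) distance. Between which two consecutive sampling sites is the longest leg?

C–D

Leg distances:
A→B: 43.9 km
B→C: 84.2 km
C→D: 101.1 km
The longest leg is C–D at 101.1 km.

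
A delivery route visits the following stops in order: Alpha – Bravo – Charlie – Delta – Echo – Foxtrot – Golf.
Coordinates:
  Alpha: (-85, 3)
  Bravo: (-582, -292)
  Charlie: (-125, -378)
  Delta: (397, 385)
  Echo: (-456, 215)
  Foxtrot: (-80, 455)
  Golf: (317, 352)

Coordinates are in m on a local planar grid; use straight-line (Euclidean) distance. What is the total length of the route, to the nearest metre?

3693 m

Leg distances:
Alpha→Bravo: 578.0 m  (cumulative 578.0 m)
Bravo→Charlie: 465.0 m  (cumulative 1043.0 m)
Charlie→Delta: 924.5 m  (cumulative 1967.5 m)
Delta→Echo: 869.8 m  (cumulative 2837.2 m)
Echo→Foxtrot: 446.1 m  (cumulative 3283.3 m)
Foxtrot→Golf: 410.1 m  (cumulative 3693.4 m)
Total route length ≈ 3693 m.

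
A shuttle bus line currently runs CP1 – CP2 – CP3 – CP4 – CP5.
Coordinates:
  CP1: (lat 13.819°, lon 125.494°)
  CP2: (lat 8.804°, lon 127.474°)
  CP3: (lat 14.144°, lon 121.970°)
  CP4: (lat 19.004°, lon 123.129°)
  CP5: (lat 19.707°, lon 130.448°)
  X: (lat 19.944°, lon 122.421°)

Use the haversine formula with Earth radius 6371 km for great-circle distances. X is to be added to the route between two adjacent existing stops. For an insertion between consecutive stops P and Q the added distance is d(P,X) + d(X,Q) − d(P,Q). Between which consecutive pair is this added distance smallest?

Added distance for inserting X between each consecutive pair:
CP1–CP2: 1510.1 km
CP2–CP3: 1155.5 km
CP3–CP4: 220.6 km
CP4–CP5: 196.4 km
Smallest added distance is 196.4 km, inserting between CP4 and CP5.

between CP4 and CP5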